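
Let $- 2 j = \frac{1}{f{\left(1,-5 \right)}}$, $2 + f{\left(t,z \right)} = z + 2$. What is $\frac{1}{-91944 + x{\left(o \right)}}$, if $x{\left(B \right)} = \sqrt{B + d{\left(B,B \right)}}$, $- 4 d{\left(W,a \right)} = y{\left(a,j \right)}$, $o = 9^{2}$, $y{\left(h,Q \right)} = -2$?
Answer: $- \frac{183888}{16907398109} - \frac{\sqrt{326}}{16907398109} \approx -1.0877 \cdot 10^{-5}$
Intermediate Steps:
$f{\left(t,z \right)} = z$ ($f{\left(t,z \right)} = -2 + \left(z + 2\right) = -2 + \left(2 + z\right) = z$)
$j = \frac{1}{10}$ ($j = - \frac{1}{2 \left(-5\right)} = \left(- \frac{1}{2}\right) \left(- \frac{1}{5}\right) = \frac{1}{10} \approx 0.1$)
$o = 81$
$d{\left(W,a \right)} = \frac{1}{2}$ ($d{\left(W,a \right)} = \left(- \frac{1}{4}\right) \left(-2\right) = \frac{1}{2}$)
$x{\left(B \right)} = \sqrt{\frac{1}{2} + B}$ ($x{\left(B \right)} = \sqrt{B + \frac{1}{2}} = \sqrt{\frac{1}{2} + B}$)
$\frac{1}{-91944 + x{\left(o \right)}} = \frac{1}{-91944 + \frac{\sqrt{2 + 4 \cdot 81}}{2}} = \frac{1}{-91944 + \frac{\sqrt{2 + 324}}{2}} = \frac{1}{-91944 + \frac{\sqrt{326}}{2}}$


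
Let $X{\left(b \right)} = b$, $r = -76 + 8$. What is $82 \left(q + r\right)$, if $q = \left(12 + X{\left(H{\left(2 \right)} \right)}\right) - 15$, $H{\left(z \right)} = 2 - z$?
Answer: $-5822$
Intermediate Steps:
$r = -68$
$q = -3$ ($q = \left(12 + \left(2 - 2\right)\right) - 15 = \left(12 + 0\right) - 15 = 12 - 15 = -3$)
$82 \left(q + r\right) = 82 \left(-3 - 68\right) = 82 \left(-71\right) = -5822$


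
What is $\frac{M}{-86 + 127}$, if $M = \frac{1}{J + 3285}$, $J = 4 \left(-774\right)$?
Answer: $\frac{1}{7749} \approx 0.00012905$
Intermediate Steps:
$J = -3096$
$M = \frac{1}{189}$ ($M = \frac{1}{-3096 + 3285} = \frac{1}{189} \approx 0.005291$)
$\frac{M}{-86 + 127} = \frac{1}{189 \left(-86 + 127\right)} = \frac{1}{189 \cdot 41} = \frac{1}{189} \cdot \frac{1}{41} = \frac{1}{7749}$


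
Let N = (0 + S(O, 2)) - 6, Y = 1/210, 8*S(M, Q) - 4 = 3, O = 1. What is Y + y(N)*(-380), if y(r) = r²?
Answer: -16767967/1680 ≈ -9980.9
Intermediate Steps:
S(M, Q) = 7/8 (S(M, Q) = ½ + (⅛)*3 = ½ + 3/8 = 7/8)
Y = 1/210 ≈ 0.0047619
N = -41/8 (N = (0 + 7/8) - 6 = 7/8 - 6 = -41/8 ≈ -5.1250)
Y + y(N)*(-380) = 1/210 + (-41/8)²*(-380) = 1/210 + (1681/64)*(-380) = 1/210 - 159695/16 = -16767967/1680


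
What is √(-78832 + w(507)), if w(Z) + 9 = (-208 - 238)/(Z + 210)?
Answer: I*√40531610631/717 ≈ 280.79*I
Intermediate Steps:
w(Z) = -9 - 446/(210 + Z) (w(Z) = -9 + (-208 - 238)/(Z + 210) = -9 - 446/(210 + Z))
√(-78832 + w(507)) = √(-78832 + (-2336 - 9*507)/(210 + 507)) = √(-78832 + (-2336 - 4563)/717) = √(-78832 + (1/717)*(-6899)) = √(-78832 - 6899/717) = √(-56529443/717) = I*√40531610631/717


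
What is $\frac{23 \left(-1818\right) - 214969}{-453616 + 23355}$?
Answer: $\frac{256783}{430261} \approx 0.59681$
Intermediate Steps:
$\frac{23 \left(-1818\right) - 214969}{-453616 + 23355} = \frac{-41814 - 214969}{-430261} = \left(-256783\right) \left(- \frac{1}{430261}\right) = \frac{256783}{430261}$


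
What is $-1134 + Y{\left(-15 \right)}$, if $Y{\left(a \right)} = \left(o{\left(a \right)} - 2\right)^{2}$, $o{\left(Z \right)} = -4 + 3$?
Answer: $-1125$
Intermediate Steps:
$o{\left(Z \right)} = -1$
$Y{\left(a \right)} = 9$ ($Y{\left(a \right)} = \left(-1 - 2\right)^{2} = \left(-3\right)^{2} = 9$)
$-1134 + Y{\left(-15 \right)} = -1134 + 9 = -1125$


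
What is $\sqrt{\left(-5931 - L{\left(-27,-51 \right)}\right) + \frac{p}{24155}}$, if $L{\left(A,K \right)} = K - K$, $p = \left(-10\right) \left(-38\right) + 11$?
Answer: $\frac{i \sqrt{3460515687670}}{24155} \approx 77.013 i$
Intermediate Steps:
$p = 391$ ($p = 380 + 11 = 391$)
$L{\left(A,K \right)} = 0$
$\sqrt{\left(-5931 - L{\left(-27,-51 \right)}\right) + \frac{p}{24155}} = \sqrt{\left(-5931 - 0\right) + \frac{391}{24155}} = \sqrt{\left(-5931 + 0\right) + 391 \cdot \frac{1}{24155}} = \sqrt{-5931 + \frac{391}{24155}} = \sqrt{- \frac{143262914}{24155}} = \frac{i \sqrt{3460515687670}}{24155}$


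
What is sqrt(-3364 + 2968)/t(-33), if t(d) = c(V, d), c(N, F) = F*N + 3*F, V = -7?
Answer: I*sqrt(11)/22 ≈ 0.15076*I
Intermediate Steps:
c(N, F) = 3*F + F*N
t(d) = -4*d (t(d) = d*(3 - 7) = d*(-4) = -4*d)
sqrt(-3364 + 2968)/t(-33) = sqrt(-3364 + 2968)/((-4*(-33))) = sqrt(-396)/132 = (6*I*sqrt(11))*(1/132) = I*sqrt(11)/22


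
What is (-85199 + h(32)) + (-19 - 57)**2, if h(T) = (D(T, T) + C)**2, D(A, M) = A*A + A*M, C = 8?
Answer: 4147713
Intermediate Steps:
D(A, M) = A**2 + A*M
h(T) = (8 + 2*T**2)**2 (h(T) = (T*(T + T) + 8)**2 = (T*(2*T) + 8)**2 = (2*T**2 + 8)**2 = (8 + 2*T**2)**2)
(-85199 + h(32)) + (-19 - 57)**2 = (-85199 + 4*(4 + 32**2)**2) + (-19 - 57)**2 = (-85199 + 4*(4 + 1024)**2) + (-76)**2 = (-85199 + 4*1028**2) + 5776 = (-85199 + 4*1056784) + 5776 = (-85199 + 4227136) + 5776 = 4141937 + 5776 = 4147713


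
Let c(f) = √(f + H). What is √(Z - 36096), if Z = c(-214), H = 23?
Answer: √(-36096 + I*√191) ≈ 0.0364 + 189.99*I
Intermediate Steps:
c(f) = √(23 + f) (c(f) = √(f + 23) = √(23 + f))
Z = I*√191 (Z = √(23 - 214) = √(-191) = I*√191 ≈ 13.82*I)
√(Z - 36096) = √(I*√191 - 36096) = √(-36096 + I*√191)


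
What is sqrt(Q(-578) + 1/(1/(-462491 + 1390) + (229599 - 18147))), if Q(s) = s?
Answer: I*sqrt(5494694581603405376020227)/97500728651 ≈ 24.042*I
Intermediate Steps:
sqrt(Q(-578) + 1/(1/(-462491 + 1390) + (229599 - 18147))) = sqrt(-578 + 1/(1/(-462491 + 1390) + (229599 - 18147))) = sqrt(-578 + 1/(1/(-461101) + 211452)) = sqrt(-578 + 1/(-1/461101 + 211452)) = sqrt(-578 + 1/(97500728651/461101)) = sqrt(-578 + 461101/97500728651) = sqrt(-56355420699177/97500728651) = I*sqrt(5494694581603405376020227)/97500728651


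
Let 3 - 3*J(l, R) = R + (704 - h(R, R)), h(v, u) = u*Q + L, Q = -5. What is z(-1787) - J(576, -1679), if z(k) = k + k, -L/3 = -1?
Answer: -20098/3 ≈ -6699.3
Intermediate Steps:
L = 3 (L = -3*(-1) = 3)
h(v, u) = 3 - 5*u (h(v, u) = u*(-5) + 3 = -5*u + 3 = 3 - 5*u)
z(k) = 2*k
J(l, R) = -698/3 - 2*R (J(l, R) = 1 - (R + (704 - (3 - 5*R)))/3 = 1 - (R + (704 + (-3 + 5*R)))/3 = 1 - (R + (701 + 5*R))/3 = 1 - (701 + 6*R)/3 = 1 + (-701/3 - 2*R) = -698/3 - 2*R)
z(-1787) - J(576, -1679) = 2*(-1787) - (-698/3 - 2*(-1679)) = -3574 - (-698/3 + 3358) = -3574 - 1*9376/3 = -3574 - 9376/3 = -20098/3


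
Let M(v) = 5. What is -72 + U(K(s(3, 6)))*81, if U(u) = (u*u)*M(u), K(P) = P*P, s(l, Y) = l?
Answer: 32733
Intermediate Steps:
K(P) = P²
U(u) = 5*u² (U(u) = (u*u)*5 = u²*5 = 5*u²)
-72 + U(K(s(3, 6)))*81 = -72 + (5*(3²)²)*81 = -72 + (5*9²)*81 = -72 + (5*81)*81 = -72 + 405*81 = -72 + 32805 = 32733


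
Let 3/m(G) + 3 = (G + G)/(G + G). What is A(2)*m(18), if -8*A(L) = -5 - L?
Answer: -21/16 ≈ -1.3125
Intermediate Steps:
A(L) = 5/8 + L/8 (A(L) = -(-5 - L)/8 = 5/8 + L/8)
m(G) = -3/2 (m(G) = 3/(-3 + (G + G)/(G + G)) = 3/(-3 + (2*G)/((2*G))) = 3/(-3 + (2*G)*(1/(2*G))) = 3/(-3 + 1) = 3/(-2) = 3*(-1/2) = -3/2)
A(2)*m(18) = (5/8 + (1/8)*2)*(-3/2) = (5/8 + 1/4)*(-3/2) = (7/8)*(-3/2) = -21/16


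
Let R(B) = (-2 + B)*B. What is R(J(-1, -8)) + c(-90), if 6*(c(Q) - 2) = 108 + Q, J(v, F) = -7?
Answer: 68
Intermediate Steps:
c(Q) = 20 + Q/6 (c(Q) = 2 + (108 + Q)/6 = 2 + (18 + Q/6) = 20 + Q/6)
R(B) = B*(-2 + B)
R(J(-1, -8)) + c(-90) = -7*(-2 - 7) + (20 + (1/6)*(-90)) = -7*(-9) + (20 - 15) = 63 + 5 = 68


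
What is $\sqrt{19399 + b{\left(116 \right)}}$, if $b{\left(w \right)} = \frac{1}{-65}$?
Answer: $\frac{\sqrt{81960710}}{65} \approx 139.28$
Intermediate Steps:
$b{\left(w \right)} = - \frac{1}{65}$
$\sqrt{19399 + b{\left(116 \right)}} = \sqrt{19399 - \frac{1}{65}} = \sqrt{\frac{1260934}{65}} = \frac{\sqrt{81960710}}{65}$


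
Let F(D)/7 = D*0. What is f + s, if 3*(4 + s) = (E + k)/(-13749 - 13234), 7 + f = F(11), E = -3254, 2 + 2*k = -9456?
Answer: -294152/26983 ≈ -10.901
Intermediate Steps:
k = -4729 (k = -1 + (½)*(-9456) = -1 - 4728 = -4729)
F(D) = 0 (F(D) = 7*(D*0) = 7*0 = 0)
f = -7 (f = -7 + 0 = -7)
s = -105271/26983 (s = -4 + ((-3254 - 4729)/(-13749 - 13234))/3 = -4 + (-7983/(-26983))/3 = -4 + (-7983*(-1/26983))/3 = -4 + (⅓)*(7983/26983) = -4 + 2661/26983 = -105271/26983 ≈ -3.9014)
f + s = -7 - 105271/26983 = -294152/26983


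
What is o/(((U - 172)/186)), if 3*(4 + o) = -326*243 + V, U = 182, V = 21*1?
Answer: -2455479/5 ≈ -4.9110e+5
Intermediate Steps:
V = 21
o = -26403 (o = -4 + (-326*243 + 21)/3 = -4 + (-79218 + 21)/3 = -4 + (1/3)*(-79197) = -4 - 26399 = -26403)
o/(((U - 172)/186)) = -26403*186/(182 - 172) = -26403/(10*(1/186)) = -26403/5/93 = -26403*93/5 = -2455479/5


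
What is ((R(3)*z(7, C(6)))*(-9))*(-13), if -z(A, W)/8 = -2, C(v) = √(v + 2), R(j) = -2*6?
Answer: -22464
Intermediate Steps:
R(j) = -12
C(v) = √(2 + v)
z(A, W) = 16 (z(A, W) = -8*(-2) = 16)
((R(3)*z(7, C(6)))*(-9))*(-13) = (-12*16*(-9))*(-13) = -192*(-9)*(-13) = 1728*(-13) = -22464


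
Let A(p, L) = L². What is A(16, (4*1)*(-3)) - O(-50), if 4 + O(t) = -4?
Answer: 152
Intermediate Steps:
O(t) = -8 (O(t) = -4 - 4 = -8)
A(16, (4*1)*(-3)) - O(-50) = ((4*1)*(-3))² - 1*(-8) = (4*(-3))² + 8 = (-12)² + 8 = 144 + 8 = 152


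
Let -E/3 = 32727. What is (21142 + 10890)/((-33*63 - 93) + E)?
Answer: -2912/9123 ≈ -0.31919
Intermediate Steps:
E = -98181 (E = -3*32727 = -98181)
(21142 + 10890)/((-33*63 - 93) + E) = (21142 + 10890)/((-33*63 - 93) - 98181) = 32032/((-2079 - 93) - 98181) = 32032/(-2172 - 98181) = 32032/(-100353) = 32032*(-1/100353) = -2912/9123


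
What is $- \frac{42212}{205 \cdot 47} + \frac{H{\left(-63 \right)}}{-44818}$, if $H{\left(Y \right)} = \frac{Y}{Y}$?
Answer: $- \frac{1891867051}{431821430} \approx -4.3811$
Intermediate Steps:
$H{\left(Y \right)} = 1$
$- \frac{42212}{205 \cdot 47} + \frac{H{\left(-63 \right)}}{-44818} = - \frac{42212}{205 \cdot 47} + 1 \frac{1}{-44818} = - \frac{42212}{9635} + 1 \left(- \frac{1}{44818}\right) = \left(-42212\right) \frac{1}{9635} - \frac{1}{44818} = - \frac{42212}{9635} - \frac{1}{44818} = - \frac{1891867051}{431821430}$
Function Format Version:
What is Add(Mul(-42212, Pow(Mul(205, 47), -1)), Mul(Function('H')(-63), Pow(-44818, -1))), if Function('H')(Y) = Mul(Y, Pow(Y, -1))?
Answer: Rational(-1891867051, 431821430) ≈ -4.3811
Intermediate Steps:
Function('H')(Y) = 1
Add(Mul(-42212, Pow(Mul(205, 47), -1)), Mul(Function('H')(-63), Pow(-44818, -1))) = Add(Mul(-42212, Pow(Mul(205, 47), -1)), Mul(1, Pow(-44818, -1))) = Add(Mul(-42212, Pow(9635, -1)), Mul(1, Rational(-1, 44818))) = Add(Mul(-42212, Rational(1, 9635)), Rational(-1, 44818)) = Add(Rational(-42212, 9635), Rational(-1, 44818)) = Rational(-1891867051, 431821430)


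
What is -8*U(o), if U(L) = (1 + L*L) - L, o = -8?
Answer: -584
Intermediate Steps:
U(L) = 1 + L² - L (U(L) = (1 + L²) - L = 1 + L² - L)
-8*U(o) = -8*(1 + (-8)² - 1*(-8)) = -8*(1 + 64 + 8) = -8*73 = -584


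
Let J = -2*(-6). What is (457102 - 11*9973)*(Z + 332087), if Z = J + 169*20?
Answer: 116545069121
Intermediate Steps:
J = 12
Z = 3392 (Z = 12 + 169*20 = 12 + 3380 = 3392)
(457102 - 11*9973)*(Z + 332087) = (457102 - 11*9973)*(3392 + 332087) = (457102 - 109703)*335479 = 347399*335479 = 116545069121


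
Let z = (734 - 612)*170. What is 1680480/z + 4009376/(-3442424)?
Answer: 35636063908/446224211 ≈ 79.861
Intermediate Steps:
z = 20740 (z = 122*170 = 20740)
1680480/z + 4009376/(-3442424) = 1680480/20740 + 4009376/(-3442424) = 1680480*(1/20740) + 4009376*(-1/3442424) = 84024/1037 - 501172/430303 = 35636063908/446224211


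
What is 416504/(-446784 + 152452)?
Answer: -104126/73583 ≈ -1.4151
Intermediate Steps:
416504/(-446784 + 152452) = 416504/(-294332) = 416504*(-1/294332) = -104126/73583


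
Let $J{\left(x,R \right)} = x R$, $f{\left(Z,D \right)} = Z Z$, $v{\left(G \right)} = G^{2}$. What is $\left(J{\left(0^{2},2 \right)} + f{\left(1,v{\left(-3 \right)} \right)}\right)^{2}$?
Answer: $1$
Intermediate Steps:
$f{\left(Z,D \right)} = Z^{2}$
$J{\left(x,R \right)} = R x$
$\left(J{\left(0^{2},2 \right)} + f{\left(1,v{\left(-3 \right)} \right)}\right)^{2} = \left(2 \cdot 0^{2} + 1^{2}\right)^{2} = \left(2 \cdot 0 + 1\right)^{2} = \left(0 + 1\right)^{2} = 1^{2} = 1$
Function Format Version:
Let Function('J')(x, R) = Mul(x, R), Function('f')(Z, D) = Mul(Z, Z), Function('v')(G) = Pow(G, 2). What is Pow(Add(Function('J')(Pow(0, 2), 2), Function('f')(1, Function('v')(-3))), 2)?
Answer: 1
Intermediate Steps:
Function('f')(Z, D) = Pow(Z, 2)
Function('J')(x, R) = Mul(R, x)
Pow(Add(Function('J')(Pow(0, 2), 2), Function('f')(1, Function('v')(-3))), 2) = Pow(Add(Mul(2, Pow(0, 2)), Pow(1, 2)), 2) = Pow(Add(Mul(2, 0), 1), 2) = Pow(Add(0, 1), 2) = Pow(1, 2) = 1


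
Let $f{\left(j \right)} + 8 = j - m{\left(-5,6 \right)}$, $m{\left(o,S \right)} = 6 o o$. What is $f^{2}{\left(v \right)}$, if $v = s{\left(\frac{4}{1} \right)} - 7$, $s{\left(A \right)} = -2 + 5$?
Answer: $26244$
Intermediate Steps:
$m{\left(o,S \right)} = 6 o^{2}$
$s{\left(A \right)} = 3$
$v = -4$ ($v = 3 - 7 = -4$)
$f{\left(j \right)} = -158 + j$ ($f{\left(j \right)} = -8 + \left(j - 6 \left(-5\right)^{2}\right) = -8 + \left(j - 6 \cdot 25\right) = -8 + \left(j - 150\right) = -8 + \left(-150 + j\right) = -158 + j$)
$f^{2}{\left(v \right)} = \left(-158 - 4\right)^{2} = \left(-162\right)^{2} = 26244$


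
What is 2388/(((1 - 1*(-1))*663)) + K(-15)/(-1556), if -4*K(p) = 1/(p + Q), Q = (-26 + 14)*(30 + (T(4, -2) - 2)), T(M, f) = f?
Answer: 810028483/449789808 ≈ 1.8009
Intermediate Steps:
Q = -312 (Q = (-26 + 14)*(30 + (-2 - 2)) = -12*(30 - 4) = -12*26 = -312)
K(p) = -1/(4*(-312 + p)) (K(p) = -1/(4*(p - 312)) = -1/(4*(-312 + p)))
2388/(((1 - 1*(-1))*663)) + K(-15)/(-1556) = 2388/(((1 - 1*(-1))*663)) - 1/(-1248 + 4*(-15))/(-1556) = 2388/(((1 + 1)*663)) - 1/(-1248 - 60)*(-1/1556) = 2388/((2*663)) - 1/(-1308)*(-1/1556) = 2388/1326 - 1*(-1/1308)*(-1/1556) = 2388*(1/1326) + (1/1308)*(-1/1556) = 398/221 - 1/2035248 = 810028483/449789808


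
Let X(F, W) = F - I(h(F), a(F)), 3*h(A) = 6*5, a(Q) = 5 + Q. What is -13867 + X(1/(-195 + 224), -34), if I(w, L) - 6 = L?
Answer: -13878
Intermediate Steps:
h(A) = 10 (h(A) = (6*5)/3 = (⅓)*30 = 10)
I(w, L) = 6 + L
X(F, W) = -11 (X(F, W) = F - (6 + (5 + F)) = F - (11 + F) = F + (-11 - F) = -11)
-13867 + X(1/(-195 + 224), -34) = -13867 - 11 = -13878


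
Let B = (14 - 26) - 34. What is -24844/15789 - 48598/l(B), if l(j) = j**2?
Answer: -409941863/16704762 ≈ -24.540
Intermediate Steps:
B = -46 (B = -12 - 34 = -46)
-24844/15789 - 48598/l(B) = -24844/15789 - 48598/((-46)**2) = -24844*1/15789 - 48598/2116 = -24844/15789 - 48598*1/2116 = -24844/15789 - 24299/1058 = -409941863/16704762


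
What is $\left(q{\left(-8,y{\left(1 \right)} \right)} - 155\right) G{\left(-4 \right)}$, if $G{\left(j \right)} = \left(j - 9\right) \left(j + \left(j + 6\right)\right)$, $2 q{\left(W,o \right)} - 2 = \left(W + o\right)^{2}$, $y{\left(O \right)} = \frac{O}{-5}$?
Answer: $- \frac{78247}{25} \approx -3129.9$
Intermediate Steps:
$y{\left(O \right)} = - \frac{O}{5}$ ($y{\left(O \right)} = O \left(- \frac{1}{5}\right) = - \frac{O}{5}$)
$q{\left(W,o \right)} = 1 + \frac{\left(W + o\right)^{2}}{2}$
$G{\left(j \right)} = \left(-9 + j\right) \left(6 + 2 j\right)$ ($G{\left(j \right)} = \left(-9 + j\right) \left(j + \left(6 + j\right)\right) = \left(-9 + j\right) \left(6 + 2 j\right)$)
$\left(q{\left(-8,y{\left(1 \right)} \right)} - 155\right) G{\left(-4 \right)} = \left(\left(1 + \frac{\left(-8 - \frac{1}{5}\right)^{2}}{2}\right) - 155\right) \left(-54 - -48 + 2 \left(-4\right)^{2}\right) = \left(\left(1 + \frac{\left(-8 - \frac{1}{5}\right)^{2}}{2}\right) - 155\right) \left(-54 + 48 + 2 \cdot 16\right) = \left(\left(1 + \frac{\left(- \frac{41}{5}\right)^{2}}{2}\right) - 155\right) \left(-54 + 48 + 32\right) = \left(\left(1 + \frac{1}{2} \cdot \frac{1681}{25}\right) - 155\right) 26 = \left(\left(1 + \frac{1681}{50}\right) - 155\right) 26 = \left(\frac{1731}{50} - 155\right) 26 = \left(- \frac{6019}{50}\right) 26 = - \frac{78247}{25}$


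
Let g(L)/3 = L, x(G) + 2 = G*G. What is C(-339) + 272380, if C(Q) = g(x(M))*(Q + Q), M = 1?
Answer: 274414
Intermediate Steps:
x(G) = -2 + G² (x(G) = -2 + G*G = -2 + G²)
g(L) = 3*L
C(Q) = -6*Q (C(Q) = (3*(-2 + 1²))*(Q + Q) = (3*(-2 + 1))*(2*Q) = (3*(-1))*(2*Q) = -6*Q)
C(-339) + 272380 = -6*(-339) + 272380 = 2034 + 272380 = 274414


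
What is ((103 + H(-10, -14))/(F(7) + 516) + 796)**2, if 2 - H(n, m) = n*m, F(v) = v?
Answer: 173283210529/273529 ≈ 6.3351e+5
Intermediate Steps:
H(n, m) = 2 - m*n (H(n, m) = 2 - n*m = 2 - m*n)
((103 + H(-10, -14))/(F(7) + 516) + 796)**2 = ((103 + (2 - 1*(-14)*(-10)))/(7 + 516) + 796)**2 = ((103 + (2 - 140))/523 + 796)**2 = ((103 - 138)*(1/523) + 796)**2 = (-35*1/523 + 796)**2 = (-35/523 + 796)**2 = (416273/523)**2 = 173283210529/273529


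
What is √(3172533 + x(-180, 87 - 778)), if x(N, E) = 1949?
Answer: √3174482 ≈ 1781.7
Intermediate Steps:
√(3172533 + x(-180, 87 - 778)) = √(3172533 + 1949) = √3174482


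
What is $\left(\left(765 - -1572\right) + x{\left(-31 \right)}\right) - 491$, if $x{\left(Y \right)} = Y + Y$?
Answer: $1784$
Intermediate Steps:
$x{\left(Y \right)} = 2 Y$
$\left(\left(765 - -1572\right) + x{\left(-31 \right)}\right) - 491 = \left(\left(765 - -1572\right) + 2 \left(-31\right)\right) - 491 = \left(\left(765 + 1572\right) - 62\right) - 491 = \left(2337 - 62\right) - 491 = 2275 - 491 = 1784$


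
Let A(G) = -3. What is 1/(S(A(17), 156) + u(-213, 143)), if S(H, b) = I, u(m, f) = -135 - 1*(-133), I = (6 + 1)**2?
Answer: 1/47 ≈ 0.021277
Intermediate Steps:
I = 49 (I = 7**2 = 49)
u(m, f) = -2 (u(m, f) = -135 + 133 = -2)
S(H, b) = 49
1/(S(A(17), 156) + u(-213, 143)) = 1/(49 - 2) = 1/47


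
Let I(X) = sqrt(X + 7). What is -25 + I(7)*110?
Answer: -25 + 110*sqrt(14) ≈ 386.58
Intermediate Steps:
I(X) = sqrt(7 + X)
-25 + I(7)*110 = -25 + sqrt(7 + 7)*110 = -25 + sqrt(14)*110 = -25 + 110*sqrt(14)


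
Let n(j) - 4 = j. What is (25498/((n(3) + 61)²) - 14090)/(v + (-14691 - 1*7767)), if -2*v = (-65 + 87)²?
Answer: 32563331/52482400 ≈ 0.62046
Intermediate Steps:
n(j) = 4 + j
v = -242 (v = -(-65 + 87)²/2 = -½*22² = -½*484 = -242)
(25498/((n(3) + 61)²) - 14090)/(v + (-14691 - 1*7767)) = (25498/(((4 + 3) + 61)²) - 14090)/(-242 + (-14691 - 1*7767)) = (25498/((7 + 61)²) - 14090)/(-242 + (-14691 - 7767)) = (25498/(68²) - 14090)/(-242 - 22458) = (25498/4624 - 14090)/(-22700) = (25498*(1/4624) - 14090)*(-1/22700) = (12749/2312 - 14090)*(-1/22700) = -32563331/2312*(-1/22700) = 32563331/52482400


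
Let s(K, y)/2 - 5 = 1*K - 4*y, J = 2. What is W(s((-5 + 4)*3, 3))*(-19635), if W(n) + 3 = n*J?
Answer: 844305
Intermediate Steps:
s(K, y) = 10 - 8*y + 2*K (s(K, y) = 10 + 2*(1*K - 4*y) = 10 + 2*(K - 4*y) = 10 + (-8*y + 2*K) = 10 - 8*y + 2*K)
W(n) = -3 + 2*n (W(n) = -3 + n*2 = -3 + 2*n)
W(s((-5 + 4)*3, 3))*(-19635) = (-3 + 2*(10 - 8*3 + 2*((-5 + 4)*3)))*(-19635) = (-3 + 2*(10 - 24 + 2*(-1*3)))*(-19635) = (-3 + 2*(10 - 24 + 2*(-3)))*(-19635) = (-3 + 2*(10 - 24 - 6))*(-19635) = (-3 + 2*(-20))*(-19635) = (-3 - 40)*(-19635) = -43*(-19635) = 844305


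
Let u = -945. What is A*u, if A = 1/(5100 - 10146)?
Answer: 315/1682 ≈ 0.18728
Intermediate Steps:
A = -1/5046 (A = 1/(-5046) = -1/5046 ≈ -0.00019818)
A*u = -1/5046*(-945) = 315/1682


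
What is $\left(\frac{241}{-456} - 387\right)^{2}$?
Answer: $\frac{31227484369}{207936} \approx 1.5018 \cdot 10^{5}$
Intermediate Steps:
$\left(\frac{241}{-456} - 387\right)^{2} = \left(241 \left(- \frac{1}{456}\right) - 387\right)^{2} = \left(- \frac{241}{456} - 387\right)^{2} = \left(- \frac{176713}{456}\right)^{2} = \frac{31227484369}{207936}$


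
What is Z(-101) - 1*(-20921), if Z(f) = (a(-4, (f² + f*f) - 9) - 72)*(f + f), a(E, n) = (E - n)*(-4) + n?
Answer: -20564697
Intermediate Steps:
a(E, n) = -4*E + 5*n (a(E, n) = (-4*E + 4*n) + n = -4*E + 5*n)
Z(f) = 2*f*(-101 + 10*f²) (Z(f) = ((-4*(-4) + 5*((f² + f*f) - 9)) - 72)*(f + f) = ((16 + 5*((f² + f²) - 9)) - 72)*(2*f) = ((16 + 5*(2*f² - 9)) - 72)*(2*f) = ((16 + 5*(-9 + 2*f²)) - 72)*(2*f) = ((16 + (-45 + 10*f²)) - 72)*(2*f) = ((-29 + 10*f²) - 72)*(2*f) = (-101 + 10*f²)*(2*f) = 2*f*(-101 + 10*f²))
Z(-101) - 1*(-20921) = (-202*(-101) + 20*(-101)³) - 1*(-20921) = (20402 + 20*(-1030301)) + 20921 = (20402 - 20606020) + 20921 = -20585618 + 20921 = -20564697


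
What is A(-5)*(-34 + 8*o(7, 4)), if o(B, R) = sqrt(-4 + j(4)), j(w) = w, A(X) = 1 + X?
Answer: 136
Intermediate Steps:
o(B, R) = 0 (o(B, R) = sqrt(-4 + 4) = sqrt(0) = 0)
A(-5)*(-34 + 8*o(7, 4)) = (1 - 5)*(-34 + 8*0) = -4*(-34 + 0) = -4*(-34) = 136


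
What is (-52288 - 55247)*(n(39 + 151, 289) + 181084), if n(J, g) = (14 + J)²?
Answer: -23948044500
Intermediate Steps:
(-52288 - 55247)*(n(39 + 151, 289) + 181084) = (-52288 - 55247)*((14 + (39 + 151))² + 181084) = -107535*((14 + 190)² + 181084) = -107535*(204² + 181084) = -107535*(41616 + 181084) = -107535*222700 = -23948044500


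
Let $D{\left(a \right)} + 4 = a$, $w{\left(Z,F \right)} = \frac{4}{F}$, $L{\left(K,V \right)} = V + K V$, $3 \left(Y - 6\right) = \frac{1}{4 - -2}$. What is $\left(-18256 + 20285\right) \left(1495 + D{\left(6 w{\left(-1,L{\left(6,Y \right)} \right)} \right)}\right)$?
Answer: $\frac{2309133885}{763} \approx 3.0264 \cdot 10^{6}$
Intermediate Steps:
$Y = \frac{109}{18}$ ($Y = 6 + \frac{1}{3 \left(4 - -2\right)} = 6 + \frac{1}{3 \left(4 + 2\right)} = 6 + \frac{1}{3 \cdot 6} = 6 + \frac{1}{3} \cdot \frac{1}{6} = 6 + \frac{1}{18} = \frac{109}{18} \approx 6.0556$)
$D{\left(a \right)} = -4 + a$
$\left(-18256 + 20285\right) \left(1495 + D{\left(6 w{\left(-1,L{\left(6,Y \right)} \right)} \right)}\right) = \left(-18256 + 20285\right) \left(1495 - \left(4 - 6 \frac{4}{\frac{109}{18} \left(1 + 6\right)}\right)\right) = 2029 \left(1495 - \left(4 - 6 \frac{4}{\frac{109}{18} \cdot 7}\right)\right) = 2029 \left(1495 - \left(4 - 6 \frac{4}{\frac{763}{18}}\right)\right) = 2029 \left(1495 - \left(4 - 6 \cdot 4 \cdot \frac{18}{763}\right)\right) = 2029 \left(1495 + \left(-4 + 6 \cdot \frac{72}{763}\right)\right) = 2029 \left(1495 + \left(-4 + \frac{432}{763}\right)\right) = 2029 \left(1495 - \frac{2620}{763}\right) = 2029 \cdot \frac{1138065}{763} = \frac{2309133885}{763}$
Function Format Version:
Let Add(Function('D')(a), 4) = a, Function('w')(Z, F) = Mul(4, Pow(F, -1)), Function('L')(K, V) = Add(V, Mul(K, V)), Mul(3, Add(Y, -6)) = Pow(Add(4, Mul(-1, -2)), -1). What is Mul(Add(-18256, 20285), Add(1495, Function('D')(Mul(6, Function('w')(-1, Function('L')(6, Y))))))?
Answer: Rational(2309133885, 763) ≈ 3.0264e+6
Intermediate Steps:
Y = Rational(109, 18) (Y = Add(6, Mul(Rational(1, 3), Pow(Add(4, Mul(-1, -2)), -1))) = Add(6, Mul(Rational(1, 3), Pow(Add(4, 2), -1))) = Add(6, Mul(Rational(1, 3), Pow(6, -1))) = Add(6, Mul(Rational(1, 3), Rational(1, 6))) = Add(6, Rational(1, 18)) = Rational(109, 18) ≈ 6.0556)
Function('D')(a) = Add(-4, a)
Mul(Add(-18256, 20285), Add(1495, Function('D')(Mul(6, Function('w')(-1, Function('L')(6, Y)))))) = Mul(Add(-18256, 20285), Add(1495, Add(-4, Mul(6, Mul(4, Pow(Mul(Rational(109, 18), Add(1, 6)), -1)))))) = Mul(2029, Add(1495, Add(-4, Mul(6, Mul(4, Pow(Mul(Rational(109, 18), 7), -1)))))) = Mul(2029, Add(1495, Add(-4, Mul(6, Mul(4, Pow(Rational(763, 18), -1)))))) = Mul(2029, Add(1495, Add(-4, Mul(6, Mul(4, Rational(18, 763)))))) = Mul(2029, Add(1495, Add(-4, Mul(6, Rational(72, 763))))) = Mul(2029, Add(1495, Add(-4, Rational(432, 763)))) = Mul(2029, Add(1495, Rational(-2620, 763))) = Mul(2029, Rational(1138065, 763)) = Rational(2309133885, 763)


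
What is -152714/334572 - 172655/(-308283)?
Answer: 593688811/5730158882 ≈ 0.10361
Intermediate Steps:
-152714/334572 - 172655/(-308283) = -152714*1/334572 - 172655*(-1/308283) = -76357/167286 + 172655/308283 = 593688811/5730158882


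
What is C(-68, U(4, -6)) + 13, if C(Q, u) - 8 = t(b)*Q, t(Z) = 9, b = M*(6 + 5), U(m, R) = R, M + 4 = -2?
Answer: -591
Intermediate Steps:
M = -6 (M = -4 - 2 = -6)
b = -66 (b = -6*(6 + 5) = -6*11 = -66)
C(Q, u) = 8 + 9*Q
C(-68, U(4, -6)) + 13 = (8 + 9*(-68)) + 13 = (8 - 612) + 13 = -604 + 13 = -591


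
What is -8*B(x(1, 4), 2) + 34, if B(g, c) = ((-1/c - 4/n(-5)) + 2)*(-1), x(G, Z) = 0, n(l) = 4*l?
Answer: 238/5 ≈ 47.600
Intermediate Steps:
B(g, c) = -11/5 + 1/c (B(g, c) = ((-1/c - 4/(4*(-5))) + 2)*(-1) = ((-1/c - 4/(-20)) + 2)*(-1) = ((-1/c - 4*(-1/20)) + 2)*(-1) = ((-1/c + 1/5) + 2)*(-1) = ((1/5 - 1/c) + 2)*(-1) = (11/5 - 1/c)*(-1) = -11/5 + 1/c)
-8*B(x(1, 4), 2) + 34 = -8*(-11/5 + 1/2) + 34 = -8*(-17/10) + 34 = 68/5 + 34 = 238/5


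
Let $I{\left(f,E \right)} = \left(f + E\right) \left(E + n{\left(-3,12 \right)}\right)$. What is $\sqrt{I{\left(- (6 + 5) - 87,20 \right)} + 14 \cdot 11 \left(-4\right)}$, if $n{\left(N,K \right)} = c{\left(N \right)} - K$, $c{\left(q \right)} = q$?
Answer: $i \sqrt{1006} \approx 31.717 i$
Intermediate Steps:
$n{\left(N,K \right)} = N - K$
$I{\left(f,E \right)} = \left(-15 + E\right) \left(E + f\right)$ ($I{\left(f,E \right)} = \left(f + E\right) \left(E - 15\right) = \left(E + f\right) \left(E - 15\right) = \left(E + f\right) \left(-15 + E\right) = \left(-15 + E\right) \left(E + f\right)$)
$\sqrt{I{\left(- (6 + 5) - 87,20 \right)} + 14 \cdot 11 \left(-4\right)} = \sqrt{\left(20^{2} - 300 - 15 \left(- (6 + 5) - 87\right) + 20 \left(- (6 + 5) - 87\right)\right) + 14 \cdot 11 \left(-4\right)} = \sqrt{\left(400 - 300 - 15 \left(\left(-1\right) 11 - 87\right) + 20 \left(\left(-1\right) 11 - 87\right)\right) + 154 \left(-4\right)} = \sqrt{\left(400 - 300 - 15 \left(-11 - 87\right) + 20 \left(-11 - 87\right)\right) - 616} = \sqrt{\left(400 - 300 - -1470 + 20 \left(-98\right)\right) - 616} = \sqrt{\left(400 - 300 + 1470 - 1960\right) - 616} = \sqrt{-390 - 616} = \sqrt{-1006} = i \sqrt{1006}$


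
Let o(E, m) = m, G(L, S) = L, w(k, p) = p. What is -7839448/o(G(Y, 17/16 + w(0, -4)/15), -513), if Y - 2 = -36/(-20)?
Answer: 7839448/513 ≈ 15282.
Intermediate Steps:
Y = 19/5 (Y = 2 - 36/(-20) = 2 - 36*(-1/20) = 2 + 9/5 = 19/5 ≈ 3.8000)
-7839448/o(G(Y, 17/16 + w(0, -4)/15), -513) = -7839448/(-513) = -7839448*(-1/513) = 7839448/513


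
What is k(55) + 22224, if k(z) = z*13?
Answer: 22939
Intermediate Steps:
k(z) = 13*z
k(55) + 22224 = 13*55 + 22224 = 715 + 22224 = 22939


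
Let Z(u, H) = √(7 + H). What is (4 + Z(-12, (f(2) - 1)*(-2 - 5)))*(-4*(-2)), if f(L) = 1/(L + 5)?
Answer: 32 + 8*√13 ≈ 60.844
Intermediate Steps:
f(L) = 1/(5 + L)
(4 + Z(-12, (f(2) - 1)*(-2 - 5)))*(-4*(-2)) = (4 + √(7 + (1/(5 + 2) - 1)*(-2 - 5)))*(-4*(-2)) = (4 + √(7 + (1/7 - 1)*(-7)))*8 = (4 + √(7 + (⅐ - 1)*(-7)))*8 = (4 + √(7 - 6/7*(-7)))*8 = (4 + √(7 + 6))*8 = (4 + √13)*8 = 32 + 8*√13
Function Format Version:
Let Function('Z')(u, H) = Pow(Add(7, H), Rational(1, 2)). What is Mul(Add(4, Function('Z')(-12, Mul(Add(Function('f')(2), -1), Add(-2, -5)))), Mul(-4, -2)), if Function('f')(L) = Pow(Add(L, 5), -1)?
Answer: Add(32, Mul(8, Pow(13, Rational(1, 2)))) ≈ 60.844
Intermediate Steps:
Function('f')(L) = Pow(Add(5, L), -1)
Mul(Add(4, Function('Z')(-12, Mul(Add(Function('f')(2), -1), Add(-2, -5)))), Mul(-4, -2)) = Mul(Add(4, Pow(Add(7, Mul(Add(Pow(Add(5, 2), -1), -1), Add(-2, -5))), Rational(1, 2))), Mul(-4, -2)) = Mul(Add(4, Pow(Add(7, Mul(Add(Pow(7, -1), -1), -7)), Rational(1, 2))), 8) = Mul(Add(4, Pow(Add(7, Mul(Add(Rational(1, 7), -1), -7)), Rational(1, 2))), 8) = Mul(Add(4, Pow(Add(7, Mul(Rational(-6, 7), -7)), Rational(1, 2))), 8) = Mul(Add(4, Pow(Add(7, 6), Rational(1, 2))), 8) = Mul(Add(4, Pow(13, Rational(1, 2))), 8) = Add(32, Mul(8, Pow(13, Rational(1, 2))))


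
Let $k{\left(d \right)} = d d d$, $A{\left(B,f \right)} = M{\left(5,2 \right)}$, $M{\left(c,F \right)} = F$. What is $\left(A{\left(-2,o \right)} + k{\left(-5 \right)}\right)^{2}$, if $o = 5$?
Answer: $15129$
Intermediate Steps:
$A{\left(B,f \right)} = 2$
$k{\left(d \right)} = d^{3}$ ($k{\left(d \right)} = d^{2} d = d^{3}$)
$\left(A{\left(-2,o \right)} + k{\left(-5 \right)}\right)^{2} = \left(2 + \left(-5\right)^{3}\right)^{2} = \left(2 - 125\right)^{2} = \left(-123\right)^{2} = 15129$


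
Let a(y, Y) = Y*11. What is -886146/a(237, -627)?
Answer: 295382/2299 ≈ 128.48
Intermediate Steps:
a(y, Y) = 11*Y
-886146/a(237, -627) = -886146/(11*(-627)) = -886146/(-6897) = -886146*(-1/6897) = 295382/2299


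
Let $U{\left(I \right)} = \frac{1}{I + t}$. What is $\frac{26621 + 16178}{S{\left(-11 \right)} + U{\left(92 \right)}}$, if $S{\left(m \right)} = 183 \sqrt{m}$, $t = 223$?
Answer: $\frac{13481685}{36552406276} - \frac{777151731825 i \sqrt{11}}{36552406276} \approx 0.00036883 - 70.516 i$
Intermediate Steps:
$U{\left(I \right)} = \frac{1}{223 + I}$ ($U{\left(I \right)} = \frac{1}{I + 223} = \frac{1}{223 + I}$)
$\frac{26621 + 16178}{S{\left(-11 \right)} + U{\left(92 \right)}} = \frac{26621 + 16178}{183 \sqrt{-11} + \frac{1}{223 + 92}} = \frac{42799}{183 i \sqrt{11} + \frac{1}{315}} = \frac{42799}{\frac{1}{315} + 183 i \sqrt{11}}$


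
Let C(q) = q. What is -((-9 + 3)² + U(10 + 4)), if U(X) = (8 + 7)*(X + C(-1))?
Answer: -231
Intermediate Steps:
U(X) = -15 + 15*X (U(X) = (8 + 7)*(X - 1) = 15*(-1 + X) = -15 + 15*X)
-((-9 + 3)² + U(10 + 4)) = -((-9 + 3)² + (-15 + 15*(10 + 4))) = -((-6)² + (-15 + 15*14)) = -(36 + (-15 + 210)) = -(36 + 195) = -1*231 = -231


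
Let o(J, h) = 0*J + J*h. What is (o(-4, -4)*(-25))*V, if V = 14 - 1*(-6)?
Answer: -8000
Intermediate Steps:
V = 20 (V = 14 + 6 = 20)
o(J, h) = J*h (o(J, h) = 0 + J*h = J*h)
(o(-4, -4)*(-25))*V = (-4*(-4)*(-25))*20 = (16*(-25))*20 = -400*20 = -8000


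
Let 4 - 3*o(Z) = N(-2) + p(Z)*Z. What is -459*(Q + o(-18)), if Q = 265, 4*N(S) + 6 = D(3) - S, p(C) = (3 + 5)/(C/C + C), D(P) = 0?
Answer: -121104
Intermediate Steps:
p(C) = 8/(1 + C)
N(S) = -3/2 - S/4 (N(S) = -3/2 + (0 - S)/4 = -3/2 + (-S)/4 = -3/2 - S/4)
o(Z) = 5/3 - 8*Z/(3*(1 + Z)) (o(Z) = 4/3 - ((-3/2 - ¼*(-2)) + (8/(1 + Z))*Z)/3 = 4/3 - ((-3/2 + ½) + 8*Z/(1 + Z))/3 = 4/3 - (-1 + 8*Z/(1 + Z))/3 = 4/3 + (⅓ - 8*Z/(3*(1 + Z))) = 5/3 - 8*Z/(3*(1 + Z)))
-459*(Q + o(-18)) = -459*(265 + (5/3 - 1*(-18))/(1 - 18)) = -459*(265 + (5/3 + 18)/(-17)) = -459*(265 - 1/17*59/3) = -459*(265 - 59/51) = -459*13456/51 = -121104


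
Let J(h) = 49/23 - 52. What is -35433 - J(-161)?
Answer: -813812/23 ≈ -35383.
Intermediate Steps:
J(h) = -1147/23 (J(h) = 49*(1/23) - 52 = 49/23 - 52 = -1147/23)
-35433 - J(-161) = -35433 - 1*(-1147/23) = -35433 + 1147/23 = -813812/23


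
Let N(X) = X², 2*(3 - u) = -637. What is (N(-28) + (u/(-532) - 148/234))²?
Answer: 9495454941390625/15497262144 ≈ 6.1272e+5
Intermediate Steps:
u = 643/2 (u = 3 - ½*(-637) = 3 + 637/2 = 643/2 ≈ 321.50)
(N(-28) + (u/(-532) - 148/234))² = ((-28)² + ((643/2)/(-532) - 148/234))² = (784 + ((643/2)*(-1/532) - 148*1/234))² = (784 + (-643/1064 - 74/117))² = (784 - 153967/124488)² = (97444625/124488)² = 9495454941390625/15497262144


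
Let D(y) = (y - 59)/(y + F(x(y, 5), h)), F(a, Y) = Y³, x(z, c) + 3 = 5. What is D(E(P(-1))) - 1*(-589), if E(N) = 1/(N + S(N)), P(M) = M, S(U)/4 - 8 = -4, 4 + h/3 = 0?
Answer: 15267175/25919 ≈ 589.03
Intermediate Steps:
x(z, c) = 2 (x(z, c) = -3 + 5 = 2)
h = -12 (h = -12 + 3*0 = -12 + 0 = -12)
S(U) = 16 (S(U) = 32 + 4*(-4) = 32 - 16 = 16)
E(N) = 1/(16 + N) (E(N) = 1/(N + 16) = 1/(16 + N))
D(y) = (-59 + y)/(-1728 + y) (D(y) = (y - 59)/(y + (-12)³) = (-59 + y)/(y - 1728) = (-59 + y)/(-1728 + y))
D(E(P(-1))) - 1*(-589) = (-59 + 1/(16 - 1))/(-1728 + 1/(16 - 1)) - 1*(-589) = (-59 + 1/15)/(-1728 + 1/15) + 589 = -884/15/(-25919/15) + 589 = -15/25919*(-884/15) + 589 = 884/25919 + 589 = 15267175/25919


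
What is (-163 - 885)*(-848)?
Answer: 888704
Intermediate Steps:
(-163 - 885)*(-848) = -1048*(-848) = 888704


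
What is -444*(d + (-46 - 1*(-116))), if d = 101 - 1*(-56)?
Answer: -100788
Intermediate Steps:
d = 157 (d = 101 + 56 = 157)
-444*(d + (-46 - 1*(-116))) = -444*(157 + (-46 - 1*(-116))) = -444*(157 + (-46 + 116)) = -444*(157 + 70) = -444*227 = -100788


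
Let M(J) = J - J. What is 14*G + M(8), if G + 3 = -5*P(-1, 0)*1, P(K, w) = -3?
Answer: 168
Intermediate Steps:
M(J) = 0
G = 12 (G = -3 - 5*(-3)*1 = -3 + 15*1 = -3 + 15 = 12)
14*G + M(8) = 14*12 + 0 = 168 + 0 = 168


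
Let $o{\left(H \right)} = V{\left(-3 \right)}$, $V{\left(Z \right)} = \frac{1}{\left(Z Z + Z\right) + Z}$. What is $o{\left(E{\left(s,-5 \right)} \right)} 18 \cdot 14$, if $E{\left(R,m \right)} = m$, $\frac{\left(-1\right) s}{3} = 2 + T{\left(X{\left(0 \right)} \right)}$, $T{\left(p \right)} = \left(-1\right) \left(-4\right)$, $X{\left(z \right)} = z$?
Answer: $84$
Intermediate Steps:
$T{\left(p \right)} = 4$
$s = -18$ ($s = - 3 \left(2 + 4\right) = \left(-3\right) 6 = -18$)
$V{\left(Z \right)} = \frac{1}{Z^{2} + 2 Z}$ ($V{\left(Z \right)} = \frac{1}{\left(Z^{2} + Z\right) + Z} = \frac{1}{\left(Z + Z^{2}\right) + Z} = \frac{1}{Z^{2} + 2 Z}$)
$o{\left(H \right)} = \frac{1}{3}$ ($o{\left(H \right)} = \frac{1}{\left(-3\right) \left(2 - 3\right)} = - \frac{1}{3 \left(-1\right)} = \left(- \frac{1}{3}\right) \left(-1\right) = \frac{1}{3}$)
$o{\left(E{\left(s,-5 \right)} \right)} 18 \cdot 14 = \frac{1}{3} \cdot 18 \cdot 14 = 6 \cdot 14 = 84$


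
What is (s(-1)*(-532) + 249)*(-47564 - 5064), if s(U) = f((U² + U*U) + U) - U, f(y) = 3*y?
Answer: 98888012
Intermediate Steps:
s(U) = 2*U + 6*U² (s(U) = 3*((U² + U*U) + U) - U = 3*((U² + U²) + U) - U = 3*(2*U² + U) - U = 3*(U + 2*U²) - U = (3*U + 6*U²) - U = 2*U + 6*U²)
(s(-1)*(-532) + 249)*(-47564 - 5064) = ((2*(-1)*(1 + 3*(-1)))*(-532) + 249)*(-47564 - 5064) = ((2*(-1)*(1 - 3))*(-532) + 249)*(-52628) = ((2*(-1)*(-2))*(-532) + 249)*(-52628) = (4*(-532) + 249)*(-52628) = (-2128 + 249)*(-52628) = -1879*(-52628) = 98888012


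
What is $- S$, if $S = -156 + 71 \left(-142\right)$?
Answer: $10238$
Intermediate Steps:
$S = -10238$ ($S = -156 - 10082 = -10238$)
$- S = \left(-1\right) \left(-10238\right) = 10238$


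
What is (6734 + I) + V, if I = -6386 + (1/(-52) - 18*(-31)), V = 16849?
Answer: 923259/52 ≈ 17755.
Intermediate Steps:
I = -303057/52 (I = -6386 + (-1/52 + 558) = -6386 + 29015/52 = -303057/52 ≈ -5828.0)
(6734 + I) + V = (6734 - 303057/52) + 16849 = 47111/52 + 16849 = 923259/52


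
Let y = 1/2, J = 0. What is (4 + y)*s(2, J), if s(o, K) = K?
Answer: 0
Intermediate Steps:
y = 1/2 (y = 1*(1/2) = 1/2 ≈ 0.50000)
(4 + y)*s(2, J) = (4 + 1/2)*0 = (9/2)*0 = 0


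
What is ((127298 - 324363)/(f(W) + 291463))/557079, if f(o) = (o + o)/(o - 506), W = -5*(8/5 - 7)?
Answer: -94394135/77774201958117 ≈ -1.2137e-6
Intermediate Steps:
W = 27 (W = -5*(8*(⅕) - 7) = -5*(8/5 - 7) = -5*(-27/5) = 27)
f(o) = 2*o/(-506 + o) (f(o) = (2*o)/(-506 + o) = 2*o/(-506 + o))
((127298 - 324363)/(f(W) + 291463))/557079 = ((127298 - 324363)/(2*27/(-506 + 27) + 291463))/557079 = -197065/(2*27/(-479) + 291463)*(1/557079) = -197065/(2*27*(-1/479) + 291463)*(1/557079) = -197065/(-54/479 + 291463)*(1/557079) = -197065/139610723/479*(1/557079) = -197065*479/139610723*(1/557079) = -94394135/139610723*1/557079 = -94394135/77774201958117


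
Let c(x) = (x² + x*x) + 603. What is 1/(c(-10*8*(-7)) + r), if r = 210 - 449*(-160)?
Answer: 1/699853 ≈ 1.4289e-6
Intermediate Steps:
r = 72050 (r = 210 + 71840 = 72050)
c(x) = 603 + 2*x² (c(x) = (x² + x²) + 603 = 2*x² + 603 = 603 + 2*x²)
1/(c(-10*8*(-7)) + r) = 1/((603 + 2*(-10*8*(-7))²) + 72050) = 1/((603 + 2*(-80*(-7))²) + 72050) = 1/((603 + 2*560²) + 72050) = 1/((603 + 2*313600) + 72050) = 1/((603 + 627200) + 72050) = 1/(627803 + 72050) = 1/699853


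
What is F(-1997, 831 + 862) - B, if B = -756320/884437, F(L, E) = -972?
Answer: -858916444/884437 ≈ -971.14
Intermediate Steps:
B = -756320/884437 (B = -756320*1/884437 = -756320/884437 ≈ -0.85514)
F(-1997, 831 + 862) - B = -972 - 1*(-756320/884437) = -972 + 756320/884437 = -858916444/884437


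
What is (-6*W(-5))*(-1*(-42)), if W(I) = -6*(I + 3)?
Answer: -3024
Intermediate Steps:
W(I) = -18 - 6*I (W(I) = -6*(3 + I) = -18 - 6*I)
(-6*W(-5))*(-1*(-42)) = (-6*(-18 - 6*(-5)))*(-1*(-42)) = -6*(-18 + 30)*42 = -6*12*42 = -72*42 = -3024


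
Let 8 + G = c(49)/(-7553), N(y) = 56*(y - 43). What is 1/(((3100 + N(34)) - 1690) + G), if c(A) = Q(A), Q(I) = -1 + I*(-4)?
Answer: 7553/6782791 ≈ 0.0011136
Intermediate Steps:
Q(I) = -1 - 4*I
c(A) = -1 - 4*A
N(y) = -2408 + 56*y (N(y) = 56*(-43 + y) = -2408 + 56*y)
G = -60227/7553 (G = -8 + (-1 - 4*49)/(-7553) = -8 + (-1 - 196)*(-1/7553) = -8 - 197*(-1/7553) = -8 + 197/7553 = -60227/7553 ≈ -7.9739)
1/(((3100 + N(34)) - 1690) + G) = 1/(((3100 + (-2408 + 56*34)) - 1690) - 60227/7553) = 1/(((3100 + (-2408 + 1904)) - 1690) - 60227/7553) = 1/(((3100 - 504) - 1690) - 60227/7553) = 1/((2596 - 1690) - 60227/7553) = 1/(906 - 60227/7553) = 1/(6782791/7553) = 7553/6782791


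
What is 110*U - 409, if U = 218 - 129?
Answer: 9381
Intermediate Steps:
U = 89
110*U - 409 = 110*89 - 409 = 9790 - 409 = 9381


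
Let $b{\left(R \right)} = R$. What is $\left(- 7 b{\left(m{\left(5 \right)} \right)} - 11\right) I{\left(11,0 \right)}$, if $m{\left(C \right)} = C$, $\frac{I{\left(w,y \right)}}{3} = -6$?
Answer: $828$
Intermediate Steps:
$I{\left(w,y \right)} = -18$ ($I{\left(w,y \right)} = 3 \left(-6\right) = -18$)
$\left(- 7 b{\left(m{\left(5 \right)} \right)} - 11\right) I{\left(11,0 \right)} = \left(\left(-7\right) 5 - 11\right) \left(-18\right) = \left(-35 - 11\right) \left(-18\right) = \left(-46\right) \left(-18\right) = 828$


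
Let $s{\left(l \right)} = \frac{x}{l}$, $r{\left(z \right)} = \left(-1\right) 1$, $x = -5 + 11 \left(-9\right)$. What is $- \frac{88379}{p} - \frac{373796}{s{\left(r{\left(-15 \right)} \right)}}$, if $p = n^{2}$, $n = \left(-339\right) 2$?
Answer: $- \frac{21479653985}{5975892} \approx -3594.4$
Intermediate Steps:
$n = -678$
$x = -104$ ($x = -5 - 99 = -104$)
$p = 459684$ ($p = \left(-678\right)^{2} = 459684$)
$r{\left(z \right)} = -1$
$s{\left(l \right)} = - \frac{104}{l}$
$- \frac{88379}{p} - \frac{373796}{s{\left(r{\left(-15 \right)} \right)}} = - \frac{88379}{459684} - \frac{373796}{\left(-104\right) \frac{1}{-1}} = \left(-88379\right) \frac{1}{459684} - \frac{373796}{\left(-104\right) \left(-1\right)} = - \frac{88379}{459684} - \frac{373796}{104} = - \frac{88379}{459684} - \frac{93449}{26} = - \frac{21479653985}{5975892}$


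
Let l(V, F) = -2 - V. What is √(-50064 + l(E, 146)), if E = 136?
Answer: 3*I*√5578 ≈ 224.06*I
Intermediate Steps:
√(-50064 + l(E, 146)) = √(-50064 + (-2 - 1*136)) = √(-50064 + (-2 - 136)) = √(-50064 - 138) = √(-50202) = 3*I*√5578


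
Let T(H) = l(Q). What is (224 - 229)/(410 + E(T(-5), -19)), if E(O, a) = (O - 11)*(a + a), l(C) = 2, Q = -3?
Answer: -5/752 ≈ -0.0066489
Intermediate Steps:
T(H) = 2
E(O, a) = 2*a*(-11 + O) (E(O, a) = (-11 + O)*(2*a) = 2*a*(-11 + O))
(224 - 229)/(410 + E(T(-5), -19)) = (224 - 229)/(410 + 2*(-19)*(-11 + 2)) = -5/(410 + 2*(-19)*(-9)) = -5/(410 + 342) = -5/752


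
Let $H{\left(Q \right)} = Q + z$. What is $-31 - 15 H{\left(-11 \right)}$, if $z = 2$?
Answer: $104$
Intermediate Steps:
$H{\left(Q \right)} = 2 + Q$ ($H{\left(Q \right)} = Q + 2 = 2 + Q$)
$-31 - 15 H{\left(-11 \right)} = -31 - 15 \left(2 - 11\right) = -31 - -135 = -31 + 135 = 104$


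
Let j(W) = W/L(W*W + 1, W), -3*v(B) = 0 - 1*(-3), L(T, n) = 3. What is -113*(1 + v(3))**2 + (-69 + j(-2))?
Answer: -209/3 ≈ -69.667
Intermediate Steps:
v(B) = -1 (v(B) = -(0 - 1*(-3))/3 = -(0 + 3)/3 = -1/3*3 = -1)
j(W) = W/3
-113*(1 + v(3))**2 + (-69 + j(-2)) = -113*(1 - 1)**2 + (-69 + (1/3)*(-2)) = -113*0**2 + (-69 - 2/3) = -113*0 - 209/3 = 0 - 209/3 = -209/3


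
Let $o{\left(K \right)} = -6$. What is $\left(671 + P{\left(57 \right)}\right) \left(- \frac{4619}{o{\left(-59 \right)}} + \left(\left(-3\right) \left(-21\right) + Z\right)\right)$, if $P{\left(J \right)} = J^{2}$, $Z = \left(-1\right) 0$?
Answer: $\frac{9794120}{3} \approx 3.2647 \cdot 10^{6}$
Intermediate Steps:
$Z = 0$
$\left(671 + P{\left(57 \right)}\right) \left(- \frac{4619}{o{\left(-59 \right)}} + \left(\left(-3\right) \left(-21\right) + Z\right)\right) = \left(671 + 57^{2}\right) \left(- \frac{4619}{-6} + \left(\left(-3\right) \left(-21\right) + 0\right)\right) = \left(671 + 3249\right) \left(\left(-4619\right) \left(- \frac{1}{6}\right) + \left(63 + 0\right)\right) = 3920 \left(\frac{4619}{6} + 63\right) = 3920 \cdot \frac{4997}{6} = \frac{9794120}{3}$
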